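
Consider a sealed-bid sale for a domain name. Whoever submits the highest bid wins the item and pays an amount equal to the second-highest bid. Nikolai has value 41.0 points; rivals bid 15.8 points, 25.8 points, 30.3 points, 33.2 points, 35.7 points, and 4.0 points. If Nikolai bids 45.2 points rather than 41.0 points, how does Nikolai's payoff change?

Change in payoff: 0.0 points.

The highest competing bid is 35.7 points.
Bidding truthfully at 41.0 points: Nikolai has the top bid, wins, and pays the second-highest bid 35.7 points. Payoff = 41.0 points − 35.7 points = 5.3 points.
Bidding 45.2 points: Nikolai has the top bid, wins, and pays the second-highest bid 35.7 points. Payoff = 41.0 points − 35.7 points = 5.3 points.
Change = 5.3 points − 5.3 points = 0.0 points.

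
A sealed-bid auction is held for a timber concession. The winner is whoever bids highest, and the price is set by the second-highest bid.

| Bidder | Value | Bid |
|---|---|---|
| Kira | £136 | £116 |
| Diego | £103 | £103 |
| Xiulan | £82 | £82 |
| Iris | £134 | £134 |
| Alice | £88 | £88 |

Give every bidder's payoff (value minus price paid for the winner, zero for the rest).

Payoffs: Kira £0, Diego £0, Xiulan £0, Iris £18, Alice £0.

Ranking the bids: Iris £134; Kira £116; Diego £103; Alice £88; Xiulan £82.
Iris has the top bid and wins; the price is the second-highest bid, £116.
Iris's payoff = £134 − £116 = £18. All other bidders lose, so their payoff is 0.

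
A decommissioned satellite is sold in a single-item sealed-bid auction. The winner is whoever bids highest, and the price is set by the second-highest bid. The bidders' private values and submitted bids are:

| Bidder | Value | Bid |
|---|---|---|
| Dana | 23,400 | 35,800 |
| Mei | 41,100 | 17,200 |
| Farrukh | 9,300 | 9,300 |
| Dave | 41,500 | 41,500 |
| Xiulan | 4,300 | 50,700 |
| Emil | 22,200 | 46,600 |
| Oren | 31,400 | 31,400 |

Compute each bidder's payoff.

Ranking the bids: Xiulan 50,700 > Emil 46,600 > Dave 41,500 > Dana 35,800 > Oren 31,400 > Mei 17,200 > Farrukh 9,300.
Xiulan has the top bid and wins; the price is the second-highest bid, 46,600.
Xiulan's payoff = 4,300 − 46,600 = -42,300. All other bidders lose, so their payoff is 0.

Dana 0, Mei 0, Farrukh 0, Dave 0, Xiulan -42,300, Emil 0, Oren 0.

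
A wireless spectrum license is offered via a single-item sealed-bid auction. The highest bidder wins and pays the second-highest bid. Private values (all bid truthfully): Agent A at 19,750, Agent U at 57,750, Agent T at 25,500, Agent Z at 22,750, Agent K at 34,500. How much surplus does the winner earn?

Ordered from highest: Agent U 57,750 > Agent K 34,500 > Agent T 25,500 > Agent Z 22,750 > Agent A 19,750.
Agent U wins with the top bid and pays the second-highest, 34,500.
Surplus = 57,750 − 34,500 = 23,250.

Winner's surplus: 23,250.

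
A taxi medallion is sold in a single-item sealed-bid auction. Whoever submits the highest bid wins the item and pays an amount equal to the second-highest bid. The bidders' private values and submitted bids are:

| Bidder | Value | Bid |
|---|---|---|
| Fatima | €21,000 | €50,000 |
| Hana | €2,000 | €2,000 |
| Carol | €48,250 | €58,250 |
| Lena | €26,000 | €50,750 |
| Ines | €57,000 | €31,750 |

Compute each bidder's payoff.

Ranking the bids: Carol €58,250 > Lena €50,750 > Fatima €50,000 > Ines €31,750 > Hana €2,000.
Carol has the top bid and wins; the price is the second-highest bid, €50,750.
Carol's payoff = €48,250 − €50,750 = -€2,500. All other bidders lose, so their payoff is 0.

Fatima €0, Hana €0, Carol -€2,500, Lena €0, Ines €0.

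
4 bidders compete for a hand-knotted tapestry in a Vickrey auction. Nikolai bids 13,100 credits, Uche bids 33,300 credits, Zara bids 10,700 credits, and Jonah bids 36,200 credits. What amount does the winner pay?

Price paid: 33,300 credits.

Bids in descending order: Jonah 36,200 credits > Uche 33,300 credits > Nikolai 13,100 credits > Zara 10,700 credits.
Jonah has the highest bid, so Jonah wins.
The second-highest bid is 33,300 credits, so that is what Jonah pays.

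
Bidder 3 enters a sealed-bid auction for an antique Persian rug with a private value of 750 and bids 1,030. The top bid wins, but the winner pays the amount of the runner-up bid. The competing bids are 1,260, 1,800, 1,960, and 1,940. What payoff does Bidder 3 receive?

0

Highest competing bid: 1,960.
Bidder 3's bid 1,030 is not the highest, so Bidder 3 loses, pays nothing, and earns zero payoff.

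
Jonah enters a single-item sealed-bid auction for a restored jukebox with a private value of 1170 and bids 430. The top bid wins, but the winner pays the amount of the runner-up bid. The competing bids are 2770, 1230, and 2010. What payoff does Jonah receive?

Highest competing bid: 2770.
Jonah's bid 430 is not the highest, so Jonah loses, pays nothing, and earns zero payoff.

Payoff = 0.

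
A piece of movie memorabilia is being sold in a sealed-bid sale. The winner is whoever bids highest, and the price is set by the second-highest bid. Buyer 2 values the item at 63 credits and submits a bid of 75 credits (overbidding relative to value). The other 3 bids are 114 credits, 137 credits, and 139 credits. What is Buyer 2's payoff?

Highest competing bid: 139 credits.
Buyer 2's bid 75 credits is not the highest, so Buyer 2 loses, pays nothing, and earns zero payoff.

The bidder's payoff: 0 credits.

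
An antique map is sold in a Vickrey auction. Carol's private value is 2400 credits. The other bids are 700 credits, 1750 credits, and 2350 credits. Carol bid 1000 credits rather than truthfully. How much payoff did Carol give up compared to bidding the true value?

Payoff forgone: 50 credits.

The highest competing bid is 2350 credits.
Bidding truthfully at 2400 credits: Carol has the top bid, wins, and pays the second-highest bid 2350 credits. Payoff = 2400 credits − 2350 credits = 50 credits.
Bidding 1000 credits: the top bid is 2350 credits (a rival), so Carol loses. Payoff = 0 credits.
Regret = truthful payoff − actual payoff = 50 credits − 0 credits = 50 credits.
This is the dominant-strategy logic: truthful bidding weakly beats any alternative.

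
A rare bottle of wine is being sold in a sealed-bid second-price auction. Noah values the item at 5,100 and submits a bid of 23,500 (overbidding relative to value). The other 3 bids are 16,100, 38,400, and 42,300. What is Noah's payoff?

Payoff = 0.

Highest competing bid: 42,300.
Noah's bid 23,500 is not the highest, so Noah loses, pays nothing, and earns zero payoff.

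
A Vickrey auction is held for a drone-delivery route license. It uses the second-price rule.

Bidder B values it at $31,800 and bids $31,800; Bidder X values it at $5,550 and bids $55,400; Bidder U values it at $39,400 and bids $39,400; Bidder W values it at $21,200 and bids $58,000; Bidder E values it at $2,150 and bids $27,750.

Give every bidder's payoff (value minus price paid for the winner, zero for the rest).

Bids in descending order: Bidder W $58,000; Bidder X $55,400; Bidder U $39,400; Bidder B $31,800; Bidder E $27,750.
Bidder W has the top bid and wins; the price is the second-highest bid, $55,400.
Bidder W's payoff = $21,200 − $55,400 = -$34,200. All other bidders lose, so their payoff is 0.

Payoffs: Bidder B $0, Bidder X $0, Bidder U $0, Bidder W -$34,200, Bidder E $0.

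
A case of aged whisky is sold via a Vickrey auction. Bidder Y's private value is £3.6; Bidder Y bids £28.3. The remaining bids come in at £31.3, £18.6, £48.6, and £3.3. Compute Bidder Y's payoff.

£0.0

Highest competing bid: £48.6.
Bidder Y's bid £28.3 is not the highest, so Bidder Y loses, pays nothing, and earns zero payoff.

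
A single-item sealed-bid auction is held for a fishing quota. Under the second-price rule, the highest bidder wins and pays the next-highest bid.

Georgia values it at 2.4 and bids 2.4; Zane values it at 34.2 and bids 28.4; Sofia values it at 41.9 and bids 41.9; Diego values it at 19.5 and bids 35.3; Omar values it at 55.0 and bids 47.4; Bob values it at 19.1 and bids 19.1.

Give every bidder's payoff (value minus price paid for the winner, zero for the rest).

Sorted high to low: Omar 47.4, then Sofia 41.9, then Diego 35.3, then Zane 28.4, then Bob 19.1, then Georgia 2.4.
Omar has the top bid and wins; the price is the second-highest bid, 41.9.
Omar's payoff = 55.0 − 41.9 = 13.1. All other bidders lose, so their payoff is 0.

Georgia 0.0, Zane 0.0, Sofia 0.0, Diego 0.0, Omar 13.1, Bob 0.0.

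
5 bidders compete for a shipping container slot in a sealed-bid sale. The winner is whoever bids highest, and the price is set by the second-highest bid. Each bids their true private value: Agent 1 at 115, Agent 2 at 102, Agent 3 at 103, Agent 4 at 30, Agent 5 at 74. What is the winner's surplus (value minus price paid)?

Ordered from highest: Agent 1 115 > Agent 3 103 > Agent 2 102 > Agent 5 74 > Agent 4 30.
Agent 1 wins with the top bid and pays the second-highest, 103.
Surplus = 115 − 103 = 12.

12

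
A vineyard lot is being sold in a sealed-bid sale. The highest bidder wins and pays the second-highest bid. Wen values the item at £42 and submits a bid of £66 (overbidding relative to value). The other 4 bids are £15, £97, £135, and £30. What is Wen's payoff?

Highest competing bid: £135.
Wen's bid £66 is not the highest, so Wen loses, pays nothing, and earns zero payoff.

Wen's payoff: £0.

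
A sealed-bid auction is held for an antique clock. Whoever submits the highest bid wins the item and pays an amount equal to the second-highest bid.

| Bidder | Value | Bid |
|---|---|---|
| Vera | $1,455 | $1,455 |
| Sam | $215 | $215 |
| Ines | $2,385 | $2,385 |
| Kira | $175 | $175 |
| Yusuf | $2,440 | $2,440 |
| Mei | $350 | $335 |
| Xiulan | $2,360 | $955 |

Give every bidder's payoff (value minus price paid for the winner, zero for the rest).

Bids in descending order: Yusuf $2,440 > Ines $2,385 > Vera $1,455 > Xiulan $955 > Mei $335 > Sam $215 > Kira $175.
Yusuf has the top bid and wins; the price is the second-highest bid, $2,385.
Yusuf's payoff = $2,440 − $2,385 = $55. All other bidders lose, so their payoff is 0.

Payoffs: Vera $0, Sam $0, Ines $0, Kira $0, Yusuf $55, Mei $0, Xiulan $0.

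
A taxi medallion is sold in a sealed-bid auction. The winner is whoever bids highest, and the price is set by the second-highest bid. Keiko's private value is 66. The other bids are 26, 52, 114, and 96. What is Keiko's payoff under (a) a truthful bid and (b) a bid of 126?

The highest competing bid is 114.
Bidding truthfully at 66: the top bid is 114 (a rival), so Keiko loses. Payoff = 0.
Bidding 126: Keiko has the top bid, wins, and pays the second-highest bid 114. Payoff = 66 − 114 = -48.

(a) 0  (b) -48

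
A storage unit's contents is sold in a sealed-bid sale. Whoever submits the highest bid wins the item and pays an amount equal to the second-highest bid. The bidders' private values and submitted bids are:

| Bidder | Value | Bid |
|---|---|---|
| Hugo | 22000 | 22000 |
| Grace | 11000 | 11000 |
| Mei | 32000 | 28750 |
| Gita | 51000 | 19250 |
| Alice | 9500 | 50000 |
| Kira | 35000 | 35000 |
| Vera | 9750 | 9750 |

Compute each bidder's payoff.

Ranking the bids: Alice 50000 > Kira 35000 > Mei 28750 > Hugo 22000 > Gita 19250 > Grace 11000 > Vera 9750.
Alice has the top bid and wins; the price is the second-highest bid, 35000.
Alice's payoff = 9500 − 35000 = -25500. All other bidders lose, so their payoff is 0.

Hugo 0, Grace 0, Mei 0, Gita 0, Alice -25500, Kira 0, Vera 0.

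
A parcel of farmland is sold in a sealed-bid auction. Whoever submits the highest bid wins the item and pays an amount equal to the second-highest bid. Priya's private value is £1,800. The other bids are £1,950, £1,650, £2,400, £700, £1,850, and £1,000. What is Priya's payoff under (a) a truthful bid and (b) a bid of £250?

The highest competing bid is £2,400.
Bidding truthfully at £1,800: the top bid is £2,400 (a rival), so Priya loses. Payoff = £0.
Bidding £250: the top bid is £2,400 (a rival), so Priya loses. Payoff = £0.
The bid only affects whether you win, not the price — here both bids land on the same side of the top rival bid, so the deviation is payoff-neutral.

Truthful: £0; alternative: £0.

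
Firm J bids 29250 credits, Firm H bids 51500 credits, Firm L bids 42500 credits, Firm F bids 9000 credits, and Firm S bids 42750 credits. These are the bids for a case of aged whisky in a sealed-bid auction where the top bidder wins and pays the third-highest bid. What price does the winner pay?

Sorted high to low: Firm H 51500 credits; Firm S 42750 credits; Firm L 42500 credits; Firm J 29250 credits; Firm F 9000 credits.
Firm H is the highest bidder, so Firm H wins.
Under the third-price rule, the price is the third-highest bid: 42500 credits.

Price paid: 42500 credits.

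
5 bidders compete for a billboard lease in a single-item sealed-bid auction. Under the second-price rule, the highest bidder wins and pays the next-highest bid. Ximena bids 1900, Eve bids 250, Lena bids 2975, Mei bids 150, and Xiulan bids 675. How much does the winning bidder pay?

Price paid: 1900.

Ranking the bids: Lena 2975; Ximena 1900; Xiulan 675; Eve 250; Mei 150.
Lena has the highest bid, so Lena wins.
The second-highest bid is 1900, so that is what Lena pays.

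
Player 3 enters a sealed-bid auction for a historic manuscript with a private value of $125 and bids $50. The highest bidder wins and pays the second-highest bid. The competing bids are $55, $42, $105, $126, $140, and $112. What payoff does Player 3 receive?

The bidder's payoff: $0.

Highest competing bid: $140.
Player 3's bid $50 is not the highest, so Player 3 loses, pays nothing, and earns zero payoff.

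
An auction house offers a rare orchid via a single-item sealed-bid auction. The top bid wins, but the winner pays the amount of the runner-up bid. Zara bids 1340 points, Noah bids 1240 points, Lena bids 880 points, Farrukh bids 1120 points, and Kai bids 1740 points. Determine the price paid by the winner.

1340 points

Ranking the bids: Kai 1740 points > Zara 1340 points > Noah 1240 points > Farrukh 1120 points > Lena 880 points.
Kai has the highest bid, so Kai wins.
The second-highest bid is 1340 points, so that is what Kai pays.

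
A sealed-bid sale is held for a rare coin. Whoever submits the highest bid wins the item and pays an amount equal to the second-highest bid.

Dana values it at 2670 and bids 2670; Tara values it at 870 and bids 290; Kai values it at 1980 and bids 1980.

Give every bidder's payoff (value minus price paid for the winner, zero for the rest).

Sorted high to low: Dana 2670; Kai 1980; Tara 290.
Dana has the top bid and wins; the price is the second-highest bid, 1980.
Dana's payoff = 2670 − 1980 = 690. All other bidders lose, so their payoff is 0.

Dana 690, Tara 0, Kai 0.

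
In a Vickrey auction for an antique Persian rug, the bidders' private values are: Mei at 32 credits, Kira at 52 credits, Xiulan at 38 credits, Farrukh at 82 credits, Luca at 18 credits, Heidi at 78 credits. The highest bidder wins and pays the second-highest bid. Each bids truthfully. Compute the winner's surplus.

Winner's surplus: 4 credits.

Ordered from highest: Farrukh 82 credits; Heidi 78 credits; Kira 52 credits; Xiulan 38 credits; Mei 32 credits; Luca 18 credits.
Farrukh wins with the top bid and pays the second-highest, 78 credits.
Surplus = 82 credits − 78 credits = 4 credits.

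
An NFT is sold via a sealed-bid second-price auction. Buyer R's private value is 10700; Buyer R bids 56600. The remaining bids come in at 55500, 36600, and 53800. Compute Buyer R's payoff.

Payoff = -44800.

Highest competing bid: 55500.
Buyer R's bid 56600 is the highest overall, so Buyer R wins and pays the second-highest bid, 55500.
Payoff = value − price = 10700 − 55500 = -44800.
Overbidding won the item at a price above value — truthful bidding would have avoided this loss.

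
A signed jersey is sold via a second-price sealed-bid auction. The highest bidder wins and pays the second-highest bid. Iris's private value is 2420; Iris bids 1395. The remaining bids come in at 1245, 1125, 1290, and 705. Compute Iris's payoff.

Highest competing bid: 1290.
Iris's bid 1395 is the highest overall, so Iris wins and pays the second-highest bid, 1290.
Payoff = value − price = 2420 − 1290 = 1130.

Payoff = 1130.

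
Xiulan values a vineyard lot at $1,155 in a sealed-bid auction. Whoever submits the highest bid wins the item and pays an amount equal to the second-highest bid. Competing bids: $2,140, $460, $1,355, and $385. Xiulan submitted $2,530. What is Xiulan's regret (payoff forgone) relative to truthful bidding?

Payoff forgone: $985.

The highest competing bid is $2,140.
Bidding truthfully at $1,155: the top bid is $2,140 (a rival), so Xiulan loses. Payoff = $0.
Bidding $2,530: Xiulan has the top bid, wins, and pays the second-highest bid $2,140. Payoff = $1,155 − $2,140 = -$985.
Regret = truthful payoff − actual payoff = $0 − -$985 = $985.
Deviating from a truthful bid can only lose payoff in a second-price auction — never gain.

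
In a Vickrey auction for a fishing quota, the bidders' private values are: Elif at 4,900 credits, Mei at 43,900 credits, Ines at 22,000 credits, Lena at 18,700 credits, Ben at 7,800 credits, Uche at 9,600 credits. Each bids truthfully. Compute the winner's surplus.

Surplus = 21,900 credits.

Ranking the bids: Mei 43,900 credits > Ines 22,000 credits > Lena 18,700 credits > Uche 9,600 credits > Ben 7,800 credits > Elif 4,900 credits.
Mei wins with the top bid and pays the second-highest, 22,000 credits.
Surplus = 43,900 credits − 22,000 credits = 21,900 credits.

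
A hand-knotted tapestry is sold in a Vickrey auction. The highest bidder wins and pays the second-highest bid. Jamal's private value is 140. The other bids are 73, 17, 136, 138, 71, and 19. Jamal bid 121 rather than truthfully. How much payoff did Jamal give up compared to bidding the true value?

2

The highest competing bid is 138.
Bidding truthfully at 140: Jamal has the top bid, wins, and pays the second-highest bid 138. Payoff = 140 − 138 = 2.
Bidding 121: the top bid is 138 (a rival), so Jamal loses. Payoff = 0.
Regret = truthful payoff − actual payoff = 2 − 0 = 2.
Deviating from a truthful bid can only lose payoff in a second-price auction — never gain.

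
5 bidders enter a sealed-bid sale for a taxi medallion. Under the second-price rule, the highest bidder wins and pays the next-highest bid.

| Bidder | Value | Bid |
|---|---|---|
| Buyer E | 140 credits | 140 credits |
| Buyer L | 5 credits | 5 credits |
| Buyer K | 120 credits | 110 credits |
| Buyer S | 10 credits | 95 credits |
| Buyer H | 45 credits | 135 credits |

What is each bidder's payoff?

Sorted high to low: Buyer E 140 credits; Buyer H 135 credits; Buyer K 110 credits; Buyer S 95 credits; Buyer L 5 credits.
Buyer E has the top bid and wins; the price is the second-highest bid, 135 credits.
Buyer E's payoff = 140 credits − 135 credits = 5 credits. All other bidders lose, so their payoff is 0.

Buyer E 5 credits, Buyer L 0 credits, Buyer K 0 credits, Buyer S 0 credits, Buyer H 0 credits.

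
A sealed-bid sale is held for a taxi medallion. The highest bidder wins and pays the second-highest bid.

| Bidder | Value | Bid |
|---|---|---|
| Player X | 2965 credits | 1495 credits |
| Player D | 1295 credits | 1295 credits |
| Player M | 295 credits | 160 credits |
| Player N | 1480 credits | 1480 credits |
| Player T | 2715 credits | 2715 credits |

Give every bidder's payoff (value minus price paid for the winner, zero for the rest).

Sorted high to low: Player T 2715 credits, then Player X 1495 credits, then Player N 1480 credits, then Player D 1295 credits, then Player M 160 credits.
Player T has the top bid and wins; the price is the second-highest bid, 1495 credits.
Player T's payoff = 2715 credits − 1495 credits = 1220 credits. All other bidders lose, so their payoff is 0.

Payoffs: Player X 0 credits, Player D 0 credits, Player M 0 credits, Player N 0 credits, Player T 1220 credits.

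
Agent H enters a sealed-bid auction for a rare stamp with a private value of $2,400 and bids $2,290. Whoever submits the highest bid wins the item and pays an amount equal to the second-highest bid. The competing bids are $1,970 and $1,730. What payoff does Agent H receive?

Payoff = $430.

Highest competing bid: $1,970.
Agent H's bid $2,290 is the highest overall, so Agent H wins and pays the second-highest bid, $1,970.
Payoff = value − price = $2,400 − $1,970 = $430.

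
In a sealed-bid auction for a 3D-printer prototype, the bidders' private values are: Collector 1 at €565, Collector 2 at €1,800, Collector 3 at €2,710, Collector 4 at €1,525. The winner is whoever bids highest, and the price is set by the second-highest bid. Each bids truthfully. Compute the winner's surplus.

Surplus = €910.

Ranking the bids: Collector 3 €2,710 > Collector 2 €1,800 > Collector 4 €1,525 > Collector 1 €565.
Collector 3 wins with the top bid and pays the second-highest, €1,800.
Surplus = €2,710 − €1,800 = €910.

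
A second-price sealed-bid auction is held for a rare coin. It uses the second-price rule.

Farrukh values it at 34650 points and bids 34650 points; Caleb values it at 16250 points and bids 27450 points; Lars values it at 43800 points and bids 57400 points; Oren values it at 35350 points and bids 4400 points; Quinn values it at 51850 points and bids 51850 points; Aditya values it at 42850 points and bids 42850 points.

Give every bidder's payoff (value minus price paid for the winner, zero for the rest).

Sorted high to low: Lars 57400 points; Quinn 51850 points; Aditya 42850 points; Farrukh 34650 points; Caleb 27450 points; Oren 4400 points.
Lars has the top bid and wins; the price is the second-highest bid, 51850 points.
Lars's payoff = 43800 points − 51850 points = -8050 points. All other bidders lose, so their payoff is 0.

Farrukh 0 points, Caleb 0 points, Lars -8050 points, Oren 0 points, Quinn 0 points, Aditya 0 points.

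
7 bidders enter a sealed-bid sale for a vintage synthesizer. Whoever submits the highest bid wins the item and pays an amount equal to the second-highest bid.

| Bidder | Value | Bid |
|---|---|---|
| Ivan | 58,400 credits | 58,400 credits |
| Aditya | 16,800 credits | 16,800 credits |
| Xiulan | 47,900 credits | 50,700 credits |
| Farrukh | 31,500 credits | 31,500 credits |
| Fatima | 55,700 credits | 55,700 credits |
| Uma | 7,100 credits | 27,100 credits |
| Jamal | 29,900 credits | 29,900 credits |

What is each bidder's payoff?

Ivan 2,700 credits, Aditya 0 credits, Xiulan 0 credits, Farrukh 0 credits, Fatima 0 credits, Uma 0 credits, Jamal 0 credits.

Ranking the bids: Ivan 58,400 credits > Fatima 55,700 credits > Xiulan 50,700 credits > Farrukh 31,500 credits > Jamal 29,900 credits > Uma 27,100 credits > Aditya 16,800 credits.
Ivan has the top bid and wins; the price is the second-highest bid, 55,700 credits.
Ivan's payoff = 58,400 credits − 55,700 credits = 2,700 credits. All other bidders lose, so their payoff is 0.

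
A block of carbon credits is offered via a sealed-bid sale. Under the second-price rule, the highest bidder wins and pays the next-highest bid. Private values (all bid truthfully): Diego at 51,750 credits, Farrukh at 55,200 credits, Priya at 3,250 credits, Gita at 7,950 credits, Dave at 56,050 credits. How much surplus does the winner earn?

850 credits

Sorted high to low: Dave 56,050 credits > Farrukh 55,200 credits > Diego 51,750 credits > Gita 7,950 credits > Priya 3,250 credits.
Dave wins with the top bid and pays the second-highest, 55,200 credits.
Surplus = 56,050 credits − 55,200 credits = 850 credits.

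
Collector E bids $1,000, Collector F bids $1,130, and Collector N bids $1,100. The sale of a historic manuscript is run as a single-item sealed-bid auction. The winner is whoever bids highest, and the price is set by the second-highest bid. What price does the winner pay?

Price paid: $1,100.

Sorted high to low: Collector F $1,130, then Collector N $1,100, then Collector E $1,000.
Collector F has the highest bid, so Collector F wins.
The second-highest bid is $1,100, so that is what Collector F pays.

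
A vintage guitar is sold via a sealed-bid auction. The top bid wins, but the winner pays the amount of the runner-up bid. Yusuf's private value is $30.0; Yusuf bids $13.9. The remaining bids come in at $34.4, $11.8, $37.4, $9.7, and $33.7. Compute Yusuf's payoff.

Highest competing bid: $37.4.
Yusuf's bid $13.9 is not the highest, so Yusuf loses, pays nothing, and earns zero payoff.

Yusuf's payoff: $0.0.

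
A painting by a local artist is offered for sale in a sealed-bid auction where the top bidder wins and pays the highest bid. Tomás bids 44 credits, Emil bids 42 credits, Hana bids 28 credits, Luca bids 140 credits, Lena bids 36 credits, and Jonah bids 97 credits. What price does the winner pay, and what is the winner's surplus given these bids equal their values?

Sorted high to low: Luca 140 credits > Jonah 97 credits > Tomás 44 credits > Emil 42 credits > Lena 36 credits > Hana 28 credits.
Luca is the highest bidder, so Luca wins.
Under the first-price rule, the price is the highest bid: 140 credits.
Surplus = 140 credits − 140 credits = 0 credits.

The winner pays 140 credits for a surplus of 0 credits.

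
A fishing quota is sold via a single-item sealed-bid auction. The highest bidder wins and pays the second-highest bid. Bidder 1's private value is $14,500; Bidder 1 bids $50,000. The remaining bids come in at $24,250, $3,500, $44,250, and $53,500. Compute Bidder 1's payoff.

Highest competing bid: $53,500.
Bidder 1's bid $50,000 is not the highest, so Bidder 1 loses, pays nothing, and earns zero payoff.

The bidder's payoff: $0.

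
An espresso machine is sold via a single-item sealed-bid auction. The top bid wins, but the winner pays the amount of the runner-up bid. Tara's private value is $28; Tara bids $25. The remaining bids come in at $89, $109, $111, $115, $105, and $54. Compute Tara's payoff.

Tara's payoff: $0.

Highest competing bid: $115.
Tara's bid $25 is not the highest, so Tara loses, pays nothing, and earns zero payoff.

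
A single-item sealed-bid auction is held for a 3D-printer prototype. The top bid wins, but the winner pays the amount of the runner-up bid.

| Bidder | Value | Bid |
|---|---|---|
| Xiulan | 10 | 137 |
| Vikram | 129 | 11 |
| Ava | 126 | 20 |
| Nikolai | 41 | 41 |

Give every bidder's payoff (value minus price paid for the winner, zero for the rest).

Xiulan -31, Vikram 0, Ava 0, Nikolai 0.

Ranking the bids: Xiulan 137; Nikolai 41; Ava 20; Vikram 11.
Xiulan has the top bid and wins; the price is the second-highest bid, 41.
Xiulan's payoff = 10 − 41 = -31. All other bidders lose, so their payoff is 0.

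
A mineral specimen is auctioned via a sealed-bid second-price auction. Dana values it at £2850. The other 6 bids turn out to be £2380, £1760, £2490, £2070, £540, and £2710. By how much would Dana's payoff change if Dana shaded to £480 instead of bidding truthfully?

The highest competing bid is £2710.
Bidding truthfully at £2850: Dana has the top bid, wins, and pays the second-highest bid £2710. Payoff = £2850 − £2710 = £140.
Bidding £480: the top bid is £2710 (a rival), so Dana loses. Payoff = £0.
Change = £0 − £140 = -£140.

Payoff change: -£140.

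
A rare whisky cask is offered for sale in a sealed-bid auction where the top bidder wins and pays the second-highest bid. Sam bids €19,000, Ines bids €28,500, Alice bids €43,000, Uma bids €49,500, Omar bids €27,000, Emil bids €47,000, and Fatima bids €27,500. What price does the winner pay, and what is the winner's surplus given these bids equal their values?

Ranking the bids: Uma €49,500; Emil €47,000; Alice €43,000; Ines €28,500; Fatima €27,500; Omar €27,000; Sam €19,000.
Uma is the highest bidder, so Uma wins.
Under the second-price rule, the price is the second-highest bid: €47,000.
Surplus = €49,500 − €47,000 = €2,500.

Price €47,000; surplus €2,500.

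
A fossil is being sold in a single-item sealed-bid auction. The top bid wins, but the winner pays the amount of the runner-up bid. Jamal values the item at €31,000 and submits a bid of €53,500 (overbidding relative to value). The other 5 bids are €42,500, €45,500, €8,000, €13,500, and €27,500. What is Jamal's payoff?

Highest competing bid: €45,500.
Jamal's bid €53,500 is the highest overall, so Jamal wins and pays the second-highest bid, €45,500.
Payoff = value − price = €31,000 − €45,500 = -€14,500.
Overbidding won the item at a price above value — truthful bidding would have avoided this loss.

Payoff = -€14,500.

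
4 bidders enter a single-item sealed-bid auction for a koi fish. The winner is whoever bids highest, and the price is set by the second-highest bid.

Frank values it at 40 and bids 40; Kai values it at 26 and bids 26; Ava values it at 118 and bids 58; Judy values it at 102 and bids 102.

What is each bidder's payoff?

Frank 0, Kai 0, Ava 0, Judy 44.

Bids in descending order: Judy 102, then Ava 58, then Frank 40, then Kai 26.
Judy has the top bid and wins; the price is the second-highest bid, 58.
Judy's payoff = 102 − 58 = 44. All other bidders lose, so their payoff is 0.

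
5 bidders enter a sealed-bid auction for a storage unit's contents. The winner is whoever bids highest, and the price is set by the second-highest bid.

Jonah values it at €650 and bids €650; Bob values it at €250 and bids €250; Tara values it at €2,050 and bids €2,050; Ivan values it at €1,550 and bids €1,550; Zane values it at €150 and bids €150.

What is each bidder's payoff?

Payoffs: Jonah €0, Bob €0, Tara €500, Ivan €0, Zane €0.

Bids in descending order: Tara €2,050; Ivan €1,550; Jonah €650; Bob €250; Zane €150.
Tara has the top bid and wins; the price is the second-highest bid, €1,550.
Tara's payoff = €2,050 − €1,550 = €500. All other bidders lose, so their payoff is 0.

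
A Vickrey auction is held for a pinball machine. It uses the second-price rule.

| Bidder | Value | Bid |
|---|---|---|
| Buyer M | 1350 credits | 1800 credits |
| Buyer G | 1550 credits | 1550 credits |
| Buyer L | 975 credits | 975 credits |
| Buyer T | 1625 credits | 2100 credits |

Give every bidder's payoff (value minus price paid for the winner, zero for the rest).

Ordered from highest: Buyer T 2100 credits; Buyer M 1800 credits; Buyer G 1550 credits; Buyer L 975 credits.
Buyer T has the top bid and wins; the price is the second-highest bid, 1800 credits.
Buyer T's payoff = 1625 credits − 1800 credits = -175 credits. All other bidders lose, so their payoff is 0.

Payoffs: Buyer M 0 credits, Buyer G 0 credits, Buyer L 0 credits, Buyer T -175 credits.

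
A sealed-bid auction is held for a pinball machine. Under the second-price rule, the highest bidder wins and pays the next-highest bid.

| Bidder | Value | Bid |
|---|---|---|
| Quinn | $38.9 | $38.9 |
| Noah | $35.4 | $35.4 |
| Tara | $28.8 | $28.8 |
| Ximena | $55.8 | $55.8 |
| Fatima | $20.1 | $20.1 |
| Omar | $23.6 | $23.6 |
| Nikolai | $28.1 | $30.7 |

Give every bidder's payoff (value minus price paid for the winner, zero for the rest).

Ordered from highest: Ximena $55.8, then Quinn $38.9, then Noah $35.4, then Nikolai $30.7, then Tara $28.8, then Omar $23.6, then Fatima $20.1.
Ximena has the top bid and wins; the price is the second-highest bid, $38.9.
Ximena's payoff = $55.8 − $38.9 = $16.9. All other bidders lose, so their payoff is 0.

Quinn $0.0, Noah $0.0, Tara $0.0, Ximena $16.9, Fatima $0.0, Omar $0.0, Nikolai $0.0.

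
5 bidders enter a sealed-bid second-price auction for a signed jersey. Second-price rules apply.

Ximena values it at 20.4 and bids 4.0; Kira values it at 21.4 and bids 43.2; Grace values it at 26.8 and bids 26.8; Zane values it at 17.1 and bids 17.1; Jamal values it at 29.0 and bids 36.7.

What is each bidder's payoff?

Ordered from highest: Kira 43.2 > Jamal 36.7 > Grace 26.8 > Zane 17.1 > Ximena 4.0.
Kira has the top bid and wins; the price is the second-highest bid, 36.7.
Kira's payoff = 21.4 − 36.7 = -15.3. All other bidders lose, so their payoff is 0.

Payoffs: Ximena 0.0, Kira -15.3, Grace 0.0, Zane 0.0, Jamal 0.0.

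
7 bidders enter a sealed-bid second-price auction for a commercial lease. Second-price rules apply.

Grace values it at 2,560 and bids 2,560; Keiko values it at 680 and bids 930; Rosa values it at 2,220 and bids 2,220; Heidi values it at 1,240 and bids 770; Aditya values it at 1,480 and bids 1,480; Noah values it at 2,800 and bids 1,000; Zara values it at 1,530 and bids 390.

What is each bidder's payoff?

Sorted high to low: Grace 2,560; Rosa 2,220; Aditya 1,480; Noah 1,000; Keiko 930; Heidi 770; Zara 390.
Grace has the top bid and wins; the price is the second-highest bid, 2,220.
Grace's payoff = 2,560 − 2,220 = 340. All other bidders lose, so their payoff is 0.

Payoffs: Grace 340, Keiko 0, Rosa 0, Heidi 0, Aditya 0, Noah 0, Zara 0.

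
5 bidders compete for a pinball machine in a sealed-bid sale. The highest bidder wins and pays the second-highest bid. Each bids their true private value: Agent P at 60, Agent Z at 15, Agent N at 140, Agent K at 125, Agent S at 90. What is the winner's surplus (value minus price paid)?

Bids in descending order: Agent N 140, then Agent K 125, then Agent S 90, then Agent P 60, then Agent Z 15.
Agent N wins with the top bid and pays the second-highest, 125.
Surplus = 140 − 125 = 15.

Winner's surplus: 15.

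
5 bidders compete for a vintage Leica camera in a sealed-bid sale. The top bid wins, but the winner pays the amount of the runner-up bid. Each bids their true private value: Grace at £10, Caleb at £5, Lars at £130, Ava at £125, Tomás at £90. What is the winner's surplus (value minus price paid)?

Sorted high to low: Lars £130; Ava £125; Tomás £90; Grace £10; Caleb £5.
Lars wins with the top bid and pays the second-highest, £125.
Surplus = £130 − £125 = £5.

£5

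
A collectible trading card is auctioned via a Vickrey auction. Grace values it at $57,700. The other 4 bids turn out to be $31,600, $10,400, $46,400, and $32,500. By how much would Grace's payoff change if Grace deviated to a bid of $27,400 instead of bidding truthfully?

The highest competing bid is $46,400.
Bidding truthfully at $57,700: Grace has the top bid, wins, and pays the second-highest bid $46,400. Payoff = $57,700 − $46,400 = $11,300.
Bidding $27,400: the top bid is $46,400 (a rival), so Grace loses. Payoff = $0.
Change = $0 − $11,300 = -$11,300.

Change in payoff: -$11,300.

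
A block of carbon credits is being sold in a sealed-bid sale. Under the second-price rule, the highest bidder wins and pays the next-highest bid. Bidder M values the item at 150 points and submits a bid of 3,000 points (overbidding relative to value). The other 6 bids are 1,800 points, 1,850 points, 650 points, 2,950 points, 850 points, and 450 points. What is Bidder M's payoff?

Highest competing bid: 2,950 points.
Bidder M's bid 3,000 points is the highest overall, so Bidder M wins and pays the second-highest bid, 2,950 points.
Payoff = value − price = 150 points − 2,950 points = -2,800 points.
Overbidding won the item at a price above value — truthful bidding would have avoided this loss.

-2,800 points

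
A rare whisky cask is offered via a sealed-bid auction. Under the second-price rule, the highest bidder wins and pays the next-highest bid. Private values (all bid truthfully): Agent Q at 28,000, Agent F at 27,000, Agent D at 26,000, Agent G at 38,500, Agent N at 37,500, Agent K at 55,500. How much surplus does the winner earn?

Surplus = 17,000.

Ordered from highest: Agent K 55,500, then Agent G 38,500, then Agent N 37,500, then Agent Q 28,000, then Agent F 27,000, then Agent D 26,000.
Agent K wins with the top bid and pays the second-highest, 38,500.
Surplus = 55,500 − 38,500 = 17,000.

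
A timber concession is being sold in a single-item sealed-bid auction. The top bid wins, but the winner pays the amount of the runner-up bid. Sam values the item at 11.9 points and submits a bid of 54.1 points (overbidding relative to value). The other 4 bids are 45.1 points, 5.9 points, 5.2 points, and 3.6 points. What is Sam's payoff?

Highest competing bid: 45.1 points.
Sam's bid 54.1 points is the highest overall, so Sam wins and pays the second-highest bid, 45.1 points.
Payoff = value − price = 11.9 points − 45.1 points = -33.2 points.
Overbidding won the item at a price above value — truthful bidding would have avoided this loss.

Sam's payoff: -33.2 points.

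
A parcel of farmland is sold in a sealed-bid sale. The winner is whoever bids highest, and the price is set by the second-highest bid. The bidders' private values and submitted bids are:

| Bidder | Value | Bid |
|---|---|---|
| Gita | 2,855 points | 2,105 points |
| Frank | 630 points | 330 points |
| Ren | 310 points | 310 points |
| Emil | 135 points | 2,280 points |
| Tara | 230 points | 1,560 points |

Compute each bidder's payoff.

Payoffs: Gita 0 points, Frank 0 points, Ren 0 points, Emil -1,970 points, Tara 0 points.

Sorted high to low: Emil 2,280 points; Gita 2,105 points; Tara 1,560 points; Frank 330 points; Ren 310 points.
Emil has the top bid and wins; the price is the second-highest bid, 2,105 points.
Emil's payoff = 135 points − 2,105 points = -1,970 points. All other bidders lose, so their payoff is 0.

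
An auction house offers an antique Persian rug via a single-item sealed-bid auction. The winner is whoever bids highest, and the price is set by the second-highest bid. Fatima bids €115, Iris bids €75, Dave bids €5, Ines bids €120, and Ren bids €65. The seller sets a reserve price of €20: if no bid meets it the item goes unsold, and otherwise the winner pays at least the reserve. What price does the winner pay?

Ordered from highest: Ines €120, then Fatima €115, then Iris €75, then Ren €65, then Dave €5.
Ines has the highest bid, so Ines wins.
The second-highest bid is €115, which exceeds the reserve, so that sets the price.

€115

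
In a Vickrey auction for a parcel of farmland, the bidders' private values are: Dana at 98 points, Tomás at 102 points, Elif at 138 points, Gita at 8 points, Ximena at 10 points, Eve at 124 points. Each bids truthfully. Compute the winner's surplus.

Bids in descending order: Elif 138 points, then Eve 124 points, then Tomás 102 points, then Dana 98 points, then Ximena 10 points, then Gita 8 points.
Elif wins with the top bid and pays the second-highest, 124 points.
Surplus = 138 points − 124 points = 14 points.

14 points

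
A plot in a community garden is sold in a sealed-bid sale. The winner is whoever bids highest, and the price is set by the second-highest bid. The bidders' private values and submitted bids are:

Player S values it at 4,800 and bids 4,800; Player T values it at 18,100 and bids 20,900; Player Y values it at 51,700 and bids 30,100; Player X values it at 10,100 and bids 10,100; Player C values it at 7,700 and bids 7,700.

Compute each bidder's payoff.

Sorted high to low: Player Y 30,100 > Player T 20,900 > Player X 10,100 > Player C 7,700 > Player S 4,800.
Player Y has the top bid and wins; the price is the second-highest bid, 20,900.
Player Y's payoff = 51,700 − 20,900 = 30,800. All other bidders lose, so their payoff is 0.

Player S 0, Player T 0, Player Y 30,800, Player X 0, Player C 0.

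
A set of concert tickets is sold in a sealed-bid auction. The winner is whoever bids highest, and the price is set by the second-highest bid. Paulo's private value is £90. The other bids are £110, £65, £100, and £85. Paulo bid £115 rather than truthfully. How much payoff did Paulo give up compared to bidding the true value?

The highest competing bid is £110.
Bidding truthfully at £90: the top bid is £110 (a rival), so Paulo loses. Payoff = £0.
Bidding £115: Paulo has the top bid, wins, and pays the second-highest bid £110. Payoff = £90 − £110 = -£20.
Regret = truthful payoff − actual payoff = £0 − -£20 = £20.

Payoff forgone: £20.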